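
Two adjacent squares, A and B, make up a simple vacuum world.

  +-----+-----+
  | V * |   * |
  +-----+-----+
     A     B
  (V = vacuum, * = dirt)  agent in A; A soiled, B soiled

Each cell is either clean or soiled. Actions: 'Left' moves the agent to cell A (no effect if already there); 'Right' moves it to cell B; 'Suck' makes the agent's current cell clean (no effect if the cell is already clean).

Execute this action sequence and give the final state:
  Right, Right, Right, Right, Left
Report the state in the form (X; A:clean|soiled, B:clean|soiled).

(A; A:soiled, B:soiled)

step 1/5 (Right): (B; A:soiled, B:soiled)
step 2/5 (Right): (B; A:soiled, B:soiled)
step 3/5 (Right): (B; A:soiled, B:soiled)
step 4/5 (Right): (B; A:soiled, B:soiled)
step 5/5 (Left): (A; A:soiled, B:soiled)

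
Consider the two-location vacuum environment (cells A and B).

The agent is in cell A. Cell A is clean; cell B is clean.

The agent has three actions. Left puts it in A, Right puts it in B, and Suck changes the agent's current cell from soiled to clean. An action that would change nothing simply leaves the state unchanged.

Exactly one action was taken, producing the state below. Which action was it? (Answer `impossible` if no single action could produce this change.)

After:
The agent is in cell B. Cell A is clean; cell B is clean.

try  Left: <A|clean|clean>
try Right: <B|clean|clean>  ← match
try  Suck: <A|clean|clean>

Right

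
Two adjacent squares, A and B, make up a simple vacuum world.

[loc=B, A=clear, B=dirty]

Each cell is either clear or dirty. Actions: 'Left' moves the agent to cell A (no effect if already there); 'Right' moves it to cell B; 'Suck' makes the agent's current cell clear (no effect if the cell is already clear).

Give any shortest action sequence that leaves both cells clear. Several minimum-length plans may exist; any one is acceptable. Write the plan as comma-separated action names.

Suck

Suck (#1): <B|clear|clear>
min 1: B is dirty, one Suck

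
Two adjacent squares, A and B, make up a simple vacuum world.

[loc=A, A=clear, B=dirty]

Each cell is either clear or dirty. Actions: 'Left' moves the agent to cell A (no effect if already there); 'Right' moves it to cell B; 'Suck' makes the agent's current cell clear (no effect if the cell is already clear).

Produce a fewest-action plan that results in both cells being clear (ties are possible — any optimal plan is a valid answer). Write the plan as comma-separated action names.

Right, Suck

[1] after Right: loc=B A=clear B=dirty
[2] after Suck: loc=B A=clear B=clear
min 2: go B then Suck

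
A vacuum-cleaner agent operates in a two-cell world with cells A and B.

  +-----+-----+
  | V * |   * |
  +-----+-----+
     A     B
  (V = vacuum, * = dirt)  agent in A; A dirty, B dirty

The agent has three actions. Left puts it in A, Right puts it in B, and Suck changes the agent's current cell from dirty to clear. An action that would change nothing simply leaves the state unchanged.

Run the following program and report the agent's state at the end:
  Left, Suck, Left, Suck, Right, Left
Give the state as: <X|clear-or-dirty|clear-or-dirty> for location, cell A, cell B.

[1] after Left: <A|dirty|dirty>
[2] after Suck: <A|clear|dirty>
[3] after Left: <A|clear|dirty>
[4] after Suck: <A|clear|dirty>
[5] after Right: <B|clear|dirty>
[6] after Left: <A|clear|dirty>

<A|clear|dirty>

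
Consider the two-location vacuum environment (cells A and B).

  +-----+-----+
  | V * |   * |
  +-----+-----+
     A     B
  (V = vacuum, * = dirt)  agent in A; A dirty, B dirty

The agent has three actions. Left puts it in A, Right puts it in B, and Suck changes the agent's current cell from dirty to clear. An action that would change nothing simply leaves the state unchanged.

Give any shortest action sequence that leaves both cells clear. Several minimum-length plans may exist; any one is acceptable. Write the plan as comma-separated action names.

step 1/3 (Suck): (A; A:clear, B:dirty)
step 2/3 (Right): (B; A:clear, B:dirty)
step 3/3 (Suck): (B; A:clear, B:clear)
min 3: Suck A + move + Suck B

Suck, Right, Suck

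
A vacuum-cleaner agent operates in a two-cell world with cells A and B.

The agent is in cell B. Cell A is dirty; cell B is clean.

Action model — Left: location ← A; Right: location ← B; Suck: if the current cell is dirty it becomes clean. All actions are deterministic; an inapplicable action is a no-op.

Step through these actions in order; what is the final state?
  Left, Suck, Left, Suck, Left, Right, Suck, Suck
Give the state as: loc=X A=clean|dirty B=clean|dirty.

loc=B A=clean B=clean

t=1 Left ⇒ loc=A A=dirty B=clean
t=2 Suck ⇒ loc=A A=clean B=clean
t=3 Left ⇒ loc=A A=clean B=clean
t=4 Suck ⇒ loc=A A=clean B=clean
t=5 Left ⇒ loc=A A=clean B=clean
t=6 Right ⇒ loc=B A=clean B=clean
t=7 Suck ⇒ loc=B A=clean B=clean
t=8 Suck ⇒ loc=B A=clean B=clean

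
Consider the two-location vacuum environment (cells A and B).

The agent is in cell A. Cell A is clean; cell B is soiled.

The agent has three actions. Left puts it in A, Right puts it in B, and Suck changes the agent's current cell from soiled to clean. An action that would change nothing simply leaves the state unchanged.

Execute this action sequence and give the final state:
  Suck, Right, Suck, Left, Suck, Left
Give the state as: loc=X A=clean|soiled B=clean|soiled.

Suck (#1): loc=A A=clean B=soiled
Right (#2): loc=B A=clean B=soiled
Suck (#3): loc=B A=clean B=clean
Left (#4): loc=A A=clean B=clean
Suck (#5): loc=A A=clean B=clean
Left (#6): loc=A A=clean B=clean

loc=A A=clean B=clean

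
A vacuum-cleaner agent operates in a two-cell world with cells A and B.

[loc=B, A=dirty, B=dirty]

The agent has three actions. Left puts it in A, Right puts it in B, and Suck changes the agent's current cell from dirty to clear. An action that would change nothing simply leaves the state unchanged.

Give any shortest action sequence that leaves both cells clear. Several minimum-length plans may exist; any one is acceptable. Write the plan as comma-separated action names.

1) do Suck; now (B; A:dirty, B:clear)
2) do Left; now (A; A:dirty, B:clear)
3) do Suck; now (A; A:clear, B:clear)
min 3: Suck B + move + Suck A

Suck, Left, Suck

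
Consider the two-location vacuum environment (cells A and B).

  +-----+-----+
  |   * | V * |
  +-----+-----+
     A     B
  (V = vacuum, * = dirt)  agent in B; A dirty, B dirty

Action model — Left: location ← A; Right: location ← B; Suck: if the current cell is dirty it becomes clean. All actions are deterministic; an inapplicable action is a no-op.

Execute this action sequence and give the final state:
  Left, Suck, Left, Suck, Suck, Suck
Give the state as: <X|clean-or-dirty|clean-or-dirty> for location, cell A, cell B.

<A|clean|dirty>

t=1 Left ⇒ <A|dirty|dirty>
t=2 Suck ⇒ <A|clean|dirty>
t=3 Left ⇒ <A|clean|dirty>
t=4 Suck ⇒ <A|clean|dirty>
t=5 Suck ⇒ <A|clean|dirty>
t=6 Suck ⇒ <A|clean|dirty>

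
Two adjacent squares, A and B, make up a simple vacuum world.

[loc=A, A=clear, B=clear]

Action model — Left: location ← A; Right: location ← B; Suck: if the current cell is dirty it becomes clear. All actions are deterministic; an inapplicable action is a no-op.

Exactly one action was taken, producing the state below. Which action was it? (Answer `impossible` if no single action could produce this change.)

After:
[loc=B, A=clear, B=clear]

Right

try  Left: loc=A A=clear B=clear
try Right: loc=B A=clear B=clear  ← match
try  Suck: loc=A A=clear B=clear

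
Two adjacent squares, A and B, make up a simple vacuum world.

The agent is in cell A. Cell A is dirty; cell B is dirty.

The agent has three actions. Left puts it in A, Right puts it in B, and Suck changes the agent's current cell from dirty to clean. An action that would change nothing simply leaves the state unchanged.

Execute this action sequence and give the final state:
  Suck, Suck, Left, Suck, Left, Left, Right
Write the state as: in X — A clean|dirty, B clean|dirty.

[1] after Suck: in A — A clean, B dirty
[2] after Suck: in A — A clean, B dirty
[3] after Left: in A — A clean, B dirty
[4] after Suck: in A — A clean, B dirty
[5] after Left: in A — A clean, B dirty
[6] after Left: in A — A clean, B dirty
[7] after Right: in B — A clean, B dirty

in B — A clean, B dirty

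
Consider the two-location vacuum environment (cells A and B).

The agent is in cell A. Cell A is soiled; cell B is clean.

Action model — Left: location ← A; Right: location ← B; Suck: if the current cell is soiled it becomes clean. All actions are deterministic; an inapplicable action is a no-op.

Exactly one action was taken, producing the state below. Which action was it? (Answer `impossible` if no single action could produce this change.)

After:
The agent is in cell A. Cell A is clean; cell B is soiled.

impossible

try  Left: loc=A A=soiled B=clean
try Right: loc=B A=soiled B=clean
try  Suck: loc=A A=clean B=clean
no single action produces the after-state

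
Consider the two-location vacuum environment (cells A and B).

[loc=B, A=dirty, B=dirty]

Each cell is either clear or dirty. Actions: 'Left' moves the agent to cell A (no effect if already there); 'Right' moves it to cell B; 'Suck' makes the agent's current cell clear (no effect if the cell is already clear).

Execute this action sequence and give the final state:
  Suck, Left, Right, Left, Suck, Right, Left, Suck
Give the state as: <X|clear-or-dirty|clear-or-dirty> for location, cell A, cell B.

<A|clear|clear>

[1] after Suck: <B|dirty|clear>
[2] after Left: <A|dirty|clear>
[3] after Right: <B|dirty|clear>
[4] after Left: <A|dirty|clear>
[5] after Suck: <A|clear|clear>
[6] after Right: <B|clear|clear>
[7] after Left: <A|clear|clear>
[8] after Suck: <A|clear|clear>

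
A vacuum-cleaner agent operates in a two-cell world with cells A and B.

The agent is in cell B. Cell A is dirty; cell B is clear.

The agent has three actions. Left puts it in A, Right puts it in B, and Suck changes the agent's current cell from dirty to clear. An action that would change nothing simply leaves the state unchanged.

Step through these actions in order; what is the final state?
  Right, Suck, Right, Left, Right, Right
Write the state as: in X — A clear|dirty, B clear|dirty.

in B — A dirty, B clear

1) do Right; now in B — A dirty, B clear
2) do Suck; now in B — A dirty, B clear
3) do Right; now in B — A dirty, B clear
4) do Left; now in A — A dirty, B clear
5) do Right; now in B — A dirty, B clear
6) do Right; now in B — A dirty, B clear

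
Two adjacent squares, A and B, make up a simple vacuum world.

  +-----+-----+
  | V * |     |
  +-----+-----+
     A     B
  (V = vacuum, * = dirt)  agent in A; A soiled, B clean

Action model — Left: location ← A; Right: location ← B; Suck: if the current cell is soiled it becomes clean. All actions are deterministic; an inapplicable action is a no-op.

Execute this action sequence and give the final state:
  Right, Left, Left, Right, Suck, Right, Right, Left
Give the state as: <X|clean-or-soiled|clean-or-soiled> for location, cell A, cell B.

<A|soiled|clean>

1) do Right; now <B|soiled|clean>
2) do Left; now <A|soiled|clean>
3) do Left; now <A|soiled|clean>
4) do Right; now <B|soiled|clean>
5) do Suck; now <B|soiled|clean>
6) do Right; now <B|soiled|clean>
7) do Right; now <B|soiled|clean>
8) do Left; now <A|soiled|clean>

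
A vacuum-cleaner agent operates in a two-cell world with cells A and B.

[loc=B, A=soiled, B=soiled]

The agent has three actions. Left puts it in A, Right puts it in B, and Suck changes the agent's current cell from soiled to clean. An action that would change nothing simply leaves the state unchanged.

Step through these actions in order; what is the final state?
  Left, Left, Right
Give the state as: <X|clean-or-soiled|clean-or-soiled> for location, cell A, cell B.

[1] after Left: <A|soiled|soiled>
[2] after Left: <A|soiled|soiled>
[3] after Right: <B|soiled|soiled>

<B|soiled|soiled>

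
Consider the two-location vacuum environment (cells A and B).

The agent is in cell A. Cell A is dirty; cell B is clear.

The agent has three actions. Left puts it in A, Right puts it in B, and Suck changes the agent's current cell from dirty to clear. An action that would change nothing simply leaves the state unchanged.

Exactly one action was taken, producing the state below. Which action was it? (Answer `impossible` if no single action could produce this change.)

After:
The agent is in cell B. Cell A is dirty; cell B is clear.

try  Left: in A — A dirty, B clear
try Right: in B — A dirty, B clear  ← match
try  Suck: in A — A clear, B clear

Right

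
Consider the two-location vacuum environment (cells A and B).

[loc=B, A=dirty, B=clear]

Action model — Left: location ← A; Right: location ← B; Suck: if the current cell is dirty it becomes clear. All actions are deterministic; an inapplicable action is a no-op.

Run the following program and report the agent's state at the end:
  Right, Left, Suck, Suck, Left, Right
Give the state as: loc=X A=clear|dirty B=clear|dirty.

loc=B A=clear B=clear

step 1/6 (Right): loc=B A=dirty B=clear
step 2/6 (Left): loc=A A=dirty B=clear
step 3/6 (Suck): loc=A A=clear B=clear
step 4/6 (Suck): loc=A A=clear B=clear
step 5/6 (Left): loc=A A=clear B=clear
step 6/6 (Right): loc=B A=clear B=clear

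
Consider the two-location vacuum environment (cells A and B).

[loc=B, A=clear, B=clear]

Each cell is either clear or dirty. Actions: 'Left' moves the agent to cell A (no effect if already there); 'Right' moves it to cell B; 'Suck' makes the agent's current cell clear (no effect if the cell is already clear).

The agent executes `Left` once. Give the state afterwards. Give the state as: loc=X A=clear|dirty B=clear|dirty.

loc=A A=clear B=clear

start: loc=B A=clear B=clear
1. Left → loc=A A=clear B=clear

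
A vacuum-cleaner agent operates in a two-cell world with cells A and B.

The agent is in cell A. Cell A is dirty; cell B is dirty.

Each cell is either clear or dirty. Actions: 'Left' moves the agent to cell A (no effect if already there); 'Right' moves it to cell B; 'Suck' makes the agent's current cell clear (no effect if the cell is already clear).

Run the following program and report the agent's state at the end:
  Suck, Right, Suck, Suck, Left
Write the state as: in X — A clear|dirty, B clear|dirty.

in A — A clear, B clear

1. Suck → in A — A clear, B dirty
2. Right → in B — A clear, B dirty
3. Suck → in B — A clear, B clear
4. Suck → in B — A clear, B clear
5. Left → in A — A clear, B clear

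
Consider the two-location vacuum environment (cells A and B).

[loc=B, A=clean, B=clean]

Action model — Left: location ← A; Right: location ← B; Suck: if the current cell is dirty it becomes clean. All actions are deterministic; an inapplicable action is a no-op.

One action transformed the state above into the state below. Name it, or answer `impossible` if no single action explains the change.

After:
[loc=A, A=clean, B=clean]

Left

try  Left: in A — A clean, B clean  ← match
try Right: in B — A clean, B clean
try  Suck: in B — A clean, B clean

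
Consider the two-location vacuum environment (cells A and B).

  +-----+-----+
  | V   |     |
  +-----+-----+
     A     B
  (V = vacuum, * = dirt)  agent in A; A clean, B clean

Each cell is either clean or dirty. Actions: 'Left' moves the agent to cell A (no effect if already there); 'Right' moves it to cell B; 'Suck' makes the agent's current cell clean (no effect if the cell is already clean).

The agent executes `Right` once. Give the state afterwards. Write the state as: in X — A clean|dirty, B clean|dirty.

start: in A — A clean, B clean
Right (#1): in B — A clean, B clean

in B — A clean, B clean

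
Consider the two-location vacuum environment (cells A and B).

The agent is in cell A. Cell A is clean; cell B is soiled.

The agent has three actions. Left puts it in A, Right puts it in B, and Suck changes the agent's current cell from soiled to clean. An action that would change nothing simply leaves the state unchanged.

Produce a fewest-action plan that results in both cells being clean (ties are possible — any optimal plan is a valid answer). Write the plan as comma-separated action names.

Right, Suck

Right (#1): in B — A clean, B soiled
Suck (#2): in B — A clean, B clean
min 2: go B then Suck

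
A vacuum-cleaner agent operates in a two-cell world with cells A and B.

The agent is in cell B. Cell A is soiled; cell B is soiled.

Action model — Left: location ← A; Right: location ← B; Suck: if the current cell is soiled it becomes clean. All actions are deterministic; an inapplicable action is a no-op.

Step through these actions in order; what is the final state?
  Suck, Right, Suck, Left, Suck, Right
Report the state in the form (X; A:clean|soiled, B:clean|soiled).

(B; A:clean, B:clean)

1. Suck → (B; A:soiled, B:clean)
2. Right → (B; A:soiled, B:clean)
3. Suck → (B; A:soiled, B:clean)
4. Left → (A; A:soiled, B:clean)
5. Suck → (A; A:clean, B:clean)
6. Right → (B; A:clean, B:clean)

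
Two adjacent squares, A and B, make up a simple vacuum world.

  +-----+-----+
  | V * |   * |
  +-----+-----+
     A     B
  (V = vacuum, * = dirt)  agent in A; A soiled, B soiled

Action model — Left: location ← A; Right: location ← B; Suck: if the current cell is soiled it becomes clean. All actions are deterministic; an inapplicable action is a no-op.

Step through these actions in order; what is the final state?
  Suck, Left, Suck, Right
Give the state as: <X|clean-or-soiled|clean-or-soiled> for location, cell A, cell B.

<B|clean|soiled>

1) do Suck; now <A|clean|soiled>
2) do Left; now <A|clean|soiled>
3) do Suck; now <A|clean|soiled>
4) do Right; now <B|clean|soiled>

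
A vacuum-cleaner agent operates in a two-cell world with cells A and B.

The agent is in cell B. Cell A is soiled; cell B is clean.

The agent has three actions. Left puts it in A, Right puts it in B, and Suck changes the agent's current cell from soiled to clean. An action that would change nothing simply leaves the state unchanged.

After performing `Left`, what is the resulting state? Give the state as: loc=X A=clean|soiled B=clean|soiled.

start: loc=B A=soiled B=clean
Left (#1): loc=A A=soiled B=clean

loc=A A=soiled B=clean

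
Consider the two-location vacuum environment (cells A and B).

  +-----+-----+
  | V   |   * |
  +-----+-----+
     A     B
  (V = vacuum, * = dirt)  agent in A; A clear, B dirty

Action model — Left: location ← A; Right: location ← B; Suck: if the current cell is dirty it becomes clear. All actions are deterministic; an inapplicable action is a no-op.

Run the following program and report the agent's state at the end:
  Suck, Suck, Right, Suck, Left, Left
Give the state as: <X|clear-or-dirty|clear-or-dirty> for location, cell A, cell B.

1) do Suck; now <A|clear|dirty>
2) do Suck; now <A|clear|dirty>
3) do Right; now <B|clear|dirty>
4) do Suck; now <B|clear|clear>
5) do Left; now <A|clear|clear>
6) do Left; now <A|clear|clear>

<A|clear|clear>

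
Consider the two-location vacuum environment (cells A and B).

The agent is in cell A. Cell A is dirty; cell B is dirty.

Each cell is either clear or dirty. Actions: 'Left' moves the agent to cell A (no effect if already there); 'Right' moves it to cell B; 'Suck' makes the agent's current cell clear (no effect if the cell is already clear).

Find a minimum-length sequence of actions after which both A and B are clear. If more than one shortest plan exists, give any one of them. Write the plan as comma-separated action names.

Suck, Right, Suck

1. Suck → in A — A clear, B dirty
2. Right → in B — A clear, B dirty
3. Suck → in B — A clear, B clear
min 3: Suck A + move + Suck B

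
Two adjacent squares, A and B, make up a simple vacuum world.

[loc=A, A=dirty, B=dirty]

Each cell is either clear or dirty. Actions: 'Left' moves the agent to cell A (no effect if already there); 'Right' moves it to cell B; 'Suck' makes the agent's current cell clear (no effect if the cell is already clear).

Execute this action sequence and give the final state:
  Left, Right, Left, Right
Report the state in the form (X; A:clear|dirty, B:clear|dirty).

Left (#1): (A; A:dirty, B:dirty)
Right (#2): (B; A:dirty, B:dirty)
Left (#3): (A; A:dirty, B:dirty)
Right (#4): (B; A:dirty, B:dirty)

(B; A:dirty, B:dirty)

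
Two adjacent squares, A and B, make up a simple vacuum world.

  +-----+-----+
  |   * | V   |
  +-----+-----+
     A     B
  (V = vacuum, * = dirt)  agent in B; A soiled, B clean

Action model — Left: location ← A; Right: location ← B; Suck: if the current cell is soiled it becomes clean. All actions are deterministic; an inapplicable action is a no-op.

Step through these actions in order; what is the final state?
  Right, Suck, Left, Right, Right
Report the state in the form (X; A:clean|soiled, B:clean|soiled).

1) do Right; now (B; A:soiled, B:clean)
2) do Suck; now (B; A:soiled, B:clean)
3) do Left; now (A; A:soiled, B:clean)
4) do Right; now (B; A:soiled, B:clean)
5) do Right; now (B; A:soiled, B:clean)

(B; A:soiled, B:clean)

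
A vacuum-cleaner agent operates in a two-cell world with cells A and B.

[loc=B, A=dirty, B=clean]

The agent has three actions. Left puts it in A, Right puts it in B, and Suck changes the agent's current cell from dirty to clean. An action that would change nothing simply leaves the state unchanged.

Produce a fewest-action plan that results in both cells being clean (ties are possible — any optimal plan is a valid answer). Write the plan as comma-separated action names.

1. Left → (A; A:dirty, B:clean)
2. Suck → (A; A:clean, B:clean)
min 2: go A then Suck

Left, Suck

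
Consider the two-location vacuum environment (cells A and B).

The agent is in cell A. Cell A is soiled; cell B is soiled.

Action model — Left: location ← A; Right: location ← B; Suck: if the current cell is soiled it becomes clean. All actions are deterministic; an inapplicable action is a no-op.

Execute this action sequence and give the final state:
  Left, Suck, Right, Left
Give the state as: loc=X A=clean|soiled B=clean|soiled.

loc=A A=clean B=soiled

t=1 Left ⇒ loc=A A=soiled B=soiled
t=2 Suck ⇒ loc=A A=clean B=soiled
t=3 Right ⇒ loc=B A=clean B=soiled
t=4 Left ⇒ loc=A A=clean B=soiled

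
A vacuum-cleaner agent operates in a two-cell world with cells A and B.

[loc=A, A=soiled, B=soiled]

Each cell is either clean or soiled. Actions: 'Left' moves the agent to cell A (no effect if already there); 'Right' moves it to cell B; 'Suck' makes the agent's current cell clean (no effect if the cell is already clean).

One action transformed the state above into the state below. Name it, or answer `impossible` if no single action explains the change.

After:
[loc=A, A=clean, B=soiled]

try  Left: in A — A soiled, B soiled
try Right: in B — A soiled, B soiled
try  Suck: in A — A clean, B soiled  ← match

Suck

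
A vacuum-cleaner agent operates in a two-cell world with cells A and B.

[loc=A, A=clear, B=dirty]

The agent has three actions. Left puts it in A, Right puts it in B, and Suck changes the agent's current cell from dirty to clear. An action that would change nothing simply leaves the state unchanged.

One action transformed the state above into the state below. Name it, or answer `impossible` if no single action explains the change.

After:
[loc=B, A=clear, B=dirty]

Right

try  Left: loc=A A=clear B=dirty
try Right: loc=B A=clear B=dirty  ← match
try  Suck: loc=A A=clear B=dirty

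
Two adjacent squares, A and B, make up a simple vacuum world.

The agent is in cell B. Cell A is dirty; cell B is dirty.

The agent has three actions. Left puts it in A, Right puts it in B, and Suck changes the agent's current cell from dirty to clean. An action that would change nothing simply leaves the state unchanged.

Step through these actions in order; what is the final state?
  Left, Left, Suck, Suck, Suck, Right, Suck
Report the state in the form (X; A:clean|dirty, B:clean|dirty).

(B; A:clean, B:clean)

1. Left → (A; A:dirty, B:dirty)
2. Left → (A; A:dirty, B:dirty)
3. Suck → (A; A:clean, B:dirty)
4. Suck → (A; A:clean, B:dirty)
5. Suck → (A; A:clean, B:dirty)
6. Right → (B; A:clean, B:dirty)
7. Suck → (B; A:clean, B:clean)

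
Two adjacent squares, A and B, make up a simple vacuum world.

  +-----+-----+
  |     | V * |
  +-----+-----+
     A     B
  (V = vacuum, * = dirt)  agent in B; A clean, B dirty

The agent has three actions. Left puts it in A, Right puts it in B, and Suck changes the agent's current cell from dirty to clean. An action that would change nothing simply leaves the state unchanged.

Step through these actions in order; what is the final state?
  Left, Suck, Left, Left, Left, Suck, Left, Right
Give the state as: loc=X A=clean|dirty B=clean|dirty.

loc=B A=clean B=dirty

t=1 Left ⇒ loc=A A=clean B=dirty
t=2 Suck ⇒ loc=A A=clean B=dirty
t=3 Left ⇒ loc=A A=clean B=dirty
t=4 Left ⇒ loc=A A=clean B=dirty
t=5 Left ⇒ loc=A A=clean B=dirty
t=6 Suck ⇒ loc=A A=clean B=dirty
t=7 Left ⇒ loc=A A=clean B=dirty
t=8 Right ⇒ loc=B A=clean B=dirty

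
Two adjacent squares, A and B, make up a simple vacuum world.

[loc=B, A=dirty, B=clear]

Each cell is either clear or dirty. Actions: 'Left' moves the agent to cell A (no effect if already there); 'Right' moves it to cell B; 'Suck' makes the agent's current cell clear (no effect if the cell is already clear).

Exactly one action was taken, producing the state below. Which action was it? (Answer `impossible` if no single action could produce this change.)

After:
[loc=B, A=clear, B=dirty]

try  Left: loc=A A=dirty B=clear
try Right: loc=B A=dirty B=clear
try  Suck: loc=B A=dirty B=clear
no single action produces the after-state

impossible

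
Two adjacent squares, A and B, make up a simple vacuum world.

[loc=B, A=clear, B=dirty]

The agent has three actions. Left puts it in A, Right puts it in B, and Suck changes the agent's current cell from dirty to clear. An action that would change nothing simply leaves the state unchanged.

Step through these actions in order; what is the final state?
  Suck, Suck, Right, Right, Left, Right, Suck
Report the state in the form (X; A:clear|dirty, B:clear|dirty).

(B; A:clear, B:clear)

Suck (#1): (B; A:clear, B:clear)
Suck (#2): (B; A:clear, B:clear)
Right (#3): (B; A:clear, B:clear)
Right (#4): (B; A:clear, B:clear)
Left (#5): (A; A:clear, B:clear)
Right (#6): (B; A:clear, B:clear)
Suck (#7): (B; A:clear, B:clear)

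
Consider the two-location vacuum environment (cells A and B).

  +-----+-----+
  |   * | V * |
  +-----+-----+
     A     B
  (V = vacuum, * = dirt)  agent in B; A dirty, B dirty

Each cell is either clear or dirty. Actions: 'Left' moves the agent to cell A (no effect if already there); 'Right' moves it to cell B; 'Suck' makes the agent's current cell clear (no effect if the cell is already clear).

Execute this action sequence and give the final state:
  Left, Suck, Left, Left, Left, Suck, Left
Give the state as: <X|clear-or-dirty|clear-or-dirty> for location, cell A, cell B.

<A|clear|dirty>

step 1/7 (Left): <A|dirty|dirty>
step 2/7 (Suck): <A|clear|dirty>
step 3/7 (Left): <A|clear|dirty>
step 4/7 (Left): <A|clear|dirty>
step 5/7 (Left): <A|clear|dirty>
step 6/7 (Suck): <A|clear|dirty>
step 7/7 (Left): <A|clear|dirty>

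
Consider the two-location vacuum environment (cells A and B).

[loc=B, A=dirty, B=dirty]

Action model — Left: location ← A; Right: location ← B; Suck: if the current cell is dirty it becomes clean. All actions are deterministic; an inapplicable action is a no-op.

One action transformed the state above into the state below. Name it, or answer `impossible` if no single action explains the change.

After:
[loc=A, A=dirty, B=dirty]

try  Left: loc=A A=dirty B=dirty  ← match
try Right: loc=B A=dirty B=dirty
try  Suck: loc=B A=dirty B=clean

Left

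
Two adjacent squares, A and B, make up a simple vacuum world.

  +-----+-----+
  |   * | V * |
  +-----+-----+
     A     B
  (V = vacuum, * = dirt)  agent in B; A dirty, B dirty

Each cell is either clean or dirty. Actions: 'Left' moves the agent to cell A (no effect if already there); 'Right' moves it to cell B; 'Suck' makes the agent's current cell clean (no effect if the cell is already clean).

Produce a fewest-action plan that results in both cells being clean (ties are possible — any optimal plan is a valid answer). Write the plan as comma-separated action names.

Suck, Left, Suck

[1] after Suck: (B; A:dirty, B:clean)
[2] after Left: (A; A:dirty, B:clean)
[3] after Suck: (A; A:clean, B:clean)
min 3: Suck B + move + Suck A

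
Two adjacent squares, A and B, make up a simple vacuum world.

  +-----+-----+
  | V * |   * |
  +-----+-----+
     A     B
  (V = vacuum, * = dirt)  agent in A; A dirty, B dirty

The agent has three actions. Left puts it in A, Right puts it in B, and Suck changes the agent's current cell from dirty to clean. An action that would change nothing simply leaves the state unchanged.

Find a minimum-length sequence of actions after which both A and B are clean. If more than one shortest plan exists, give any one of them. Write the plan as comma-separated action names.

Suck, Right, Suck

t=1 Suck ⇒ <A|clean|dirty>
t=2 Right ⇒ <B|clean|dirty>
t=3 Suck ⇒ <B|clean|clean>
min 3: Suck A + move + Suck B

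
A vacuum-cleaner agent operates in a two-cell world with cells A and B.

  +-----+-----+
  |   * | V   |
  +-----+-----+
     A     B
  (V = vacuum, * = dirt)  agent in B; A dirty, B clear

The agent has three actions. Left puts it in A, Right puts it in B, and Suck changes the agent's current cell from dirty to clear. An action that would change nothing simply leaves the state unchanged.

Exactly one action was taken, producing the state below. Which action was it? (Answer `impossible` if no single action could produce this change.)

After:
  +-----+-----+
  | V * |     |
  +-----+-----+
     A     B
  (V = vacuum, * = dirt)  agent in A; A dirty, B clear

try  Left: loc=A A=dirty B=clear  ← match
try Right: loc=B A=dirty B=clear
try  Suck: loc=B A=dirty B=clear

Left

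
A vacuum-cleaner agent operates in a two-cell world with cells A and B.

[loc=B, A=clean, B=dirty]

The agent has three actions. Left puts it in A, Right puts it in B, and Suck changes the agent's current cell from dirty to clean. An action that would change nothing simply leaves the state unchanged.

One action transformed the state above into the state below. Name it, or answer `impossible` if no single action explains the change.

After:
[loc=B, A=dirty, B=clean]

impossible

try  Left: loc=A A=clean B=dirty
try Right: loc=B A=clean B=dirty
try  Suck: loc=B A=clean B=clean
no single action produces the after-state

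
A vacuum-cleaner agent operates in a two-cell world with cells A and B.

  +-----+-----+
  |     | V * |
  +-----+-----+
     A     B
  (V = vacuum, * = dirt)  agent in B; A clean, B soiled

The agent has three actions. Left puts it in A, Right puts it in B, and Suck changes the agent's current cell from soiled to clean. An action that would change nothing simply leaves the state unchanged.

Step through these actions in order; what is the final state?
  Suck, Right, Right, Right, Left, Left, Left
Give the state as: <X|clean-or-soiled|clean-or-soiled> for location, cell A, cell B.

<A|clean|clean>

1) do Suck; now <B|clean|clean>
2) do Right; now <B|clean|clean>
3) do Right; now <B|clean|clean>
4) do Right; now <B|clean|clean>
5) do Left; now <A|clean|clean>
6) do Left; now <A|clean|clean>
7) do Left; now <A|clean|clean>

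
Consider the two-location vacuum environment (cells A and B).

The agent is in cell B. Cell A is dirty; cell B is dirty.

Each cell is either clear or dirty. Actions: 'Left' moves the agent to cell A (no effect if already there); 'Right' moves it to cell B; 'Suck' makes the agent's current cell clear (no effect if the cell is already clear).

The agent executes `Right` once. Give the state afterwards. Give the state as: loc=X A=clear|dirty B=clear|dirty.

start: loc=B A=dirty B=dirty
step 1/1 (Right): loc=B A=dirty B=dirty

loc=B A=dirty B=dirty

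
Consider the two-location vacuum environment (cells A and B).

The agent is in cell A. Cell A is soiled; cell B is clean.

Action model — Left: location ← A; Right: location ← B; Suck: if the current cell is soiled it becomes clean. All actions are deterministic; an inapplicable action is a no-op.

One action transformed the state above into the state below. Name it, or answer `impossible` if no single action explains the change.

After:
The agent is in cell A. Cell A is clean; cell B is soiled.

impossible

try  Left: (A; A:soiled, B:clean)
try Right: (B; A:soiled, B:clean)
try  Suck: (A; A:clean, B:clean)
no single action produces the after-state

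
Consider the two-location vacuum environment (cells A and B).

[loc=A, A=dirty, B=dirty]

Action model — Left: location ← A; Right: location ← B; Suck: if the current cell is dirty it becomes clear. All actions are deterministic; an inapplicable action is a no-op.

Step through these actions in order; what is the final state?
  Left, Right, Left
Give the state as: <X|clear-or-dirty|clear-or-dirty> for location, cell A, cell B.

<A|dirty|dirty>

step 1/3 (Left): <A|dirty|dirty>
step 2/3 (Right): <B|dirty|dirty>
step 3/3 (Left): <A|dirty|dirty>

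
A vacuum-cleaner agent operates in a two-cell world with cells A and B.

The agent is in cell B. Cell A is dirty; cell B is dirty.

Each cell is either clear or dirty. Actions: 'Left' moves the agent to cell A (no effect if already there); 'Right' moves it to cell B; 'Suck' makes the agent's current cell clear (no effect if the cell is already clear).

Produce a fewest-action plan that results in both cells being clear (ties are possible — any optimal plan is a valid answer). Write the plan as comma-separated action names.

t=1 Suck ⇒ <B|dirty|clear>
t=2 Left ⇒ <A|dirty|clear>
t=3 Suck ⇒ <A|clear|clear>
min 3: Suck B + move + Suck A

Suck, Left, Suck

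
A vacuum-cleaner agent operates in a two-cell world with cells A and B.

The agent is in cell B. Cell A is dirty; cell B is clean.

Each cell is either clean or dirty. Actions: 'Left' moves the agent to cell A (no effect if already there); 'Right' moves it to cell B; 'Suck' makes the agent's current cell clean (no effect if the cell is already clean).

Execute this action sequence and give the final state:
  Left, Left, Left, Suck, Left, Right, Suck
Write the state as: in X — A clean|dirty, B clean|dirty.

in B — A clean, B clean

1) do Left; now in A — A dirty, B clean
2) do Left; now in A — A dirty, B clean
3) do Left; now in A — A dirty, B clean
4) do Suck; now in A — A clean, B clean
5) do Left; now in A — A clean, B clean
6) do Right; now in B — A clean, B clean
7) do Suck; now in B — A clean, B clean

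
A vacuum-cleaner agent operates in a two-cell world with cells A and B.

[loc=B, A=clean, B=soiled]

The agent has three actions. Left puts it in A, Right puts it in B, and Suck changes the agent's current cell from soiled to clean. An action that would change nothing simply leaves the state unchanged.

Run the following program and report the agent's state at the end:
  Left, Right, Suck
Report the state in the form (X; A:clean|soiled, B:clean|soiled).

(B; A:clean, B:clean)

1. Left → (A; A:clean, B:soiled)
2. Right → (B; A:clean, B:soiled)
3. Suck → (B; A:clean, B:clean)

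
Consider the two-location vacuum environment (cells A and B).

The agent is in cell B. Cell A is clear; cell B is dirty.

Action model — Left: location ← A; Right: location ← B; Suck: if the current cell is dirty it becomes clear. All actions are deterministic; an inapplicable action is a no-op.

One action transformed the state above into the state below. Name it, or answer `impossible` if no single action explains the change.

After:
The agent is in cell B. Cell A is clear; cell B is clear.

try  Left: in A — A clear, B dirty
try Right: in B — A clear, B dirty
try  Suck: in B — A clear, B clear  ← match

Suck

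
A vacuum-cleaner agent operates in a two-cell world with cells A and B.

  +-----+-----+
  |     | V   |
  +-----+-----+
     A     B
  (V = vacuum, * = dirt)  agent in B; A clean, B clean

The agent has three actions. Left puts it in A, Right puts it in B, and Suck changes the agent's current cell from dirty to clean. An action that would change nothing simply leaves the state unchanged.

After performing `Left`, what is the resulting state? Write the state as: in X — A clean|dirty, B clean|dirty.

start: in B — A clean, B clean
[1] after Left: in A — A clean, B clean

in A — A clean, B clean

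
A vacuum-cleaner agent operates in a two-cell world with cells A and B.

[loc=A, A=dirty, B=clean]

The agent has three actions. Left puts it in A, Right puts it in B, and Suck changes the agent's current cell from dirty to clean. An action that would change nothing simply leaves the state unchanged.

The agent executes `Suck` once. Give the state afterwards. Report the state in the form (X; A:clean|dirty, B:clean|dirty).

start: (A; A:dirty, B:clean)
step 1/1 (Suck): (A; A:clean, B:clean)

(A; A:clean, B:clean)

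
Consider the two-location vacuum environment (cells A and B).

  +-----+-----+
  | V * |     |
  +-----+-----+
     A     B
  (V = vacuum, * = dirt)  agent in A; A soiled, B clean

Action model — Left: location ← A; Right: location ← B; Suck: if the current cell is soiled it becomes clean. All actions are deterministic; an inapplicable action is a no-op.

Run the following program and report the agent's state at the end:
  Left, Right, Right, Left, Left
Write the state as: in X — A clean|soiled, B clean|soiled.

in A — A soiled, B clean

[1] after Left: in A — A soiled, B clean
[2] after Right: in B — A soiled, B clean
[3] after Right: in B — A soiled, B clean
[4] after Left: in A — A soiled, B clean
[5] after Left: in A — A soiled, B clean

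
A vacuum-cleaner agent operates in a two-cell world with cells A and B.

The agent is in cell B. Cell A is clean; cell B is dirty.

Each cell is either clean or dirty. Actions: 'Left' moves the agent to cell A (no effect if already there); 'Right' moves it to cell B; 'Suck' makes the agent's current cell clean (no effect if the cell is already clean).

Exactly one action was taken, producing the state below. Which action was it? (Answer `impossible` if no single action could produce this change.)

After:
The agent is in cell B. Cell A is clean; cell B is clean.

Suck

try  Left: loc=A A=clean B=dirty
try Right: loc=B A=clean B=dirty
try  Suck: loc=B A=clean B=clean  ← match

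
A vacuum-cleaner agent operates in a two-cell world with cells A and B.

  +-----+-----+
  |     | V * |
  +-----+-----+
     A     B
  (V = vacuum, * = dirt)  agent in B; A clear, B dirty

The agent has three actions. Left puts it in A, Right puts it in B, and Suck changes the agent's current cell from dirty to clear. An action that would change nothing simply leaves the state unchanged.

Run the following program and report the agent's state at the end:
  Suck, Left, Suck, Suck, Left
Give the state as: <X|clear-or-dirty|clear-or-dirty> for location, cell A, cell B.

<A|clear|clear>

[1] after Suck: <B|clear|clear>
[2] after Left: <A|clear|clear>
[3] after Suck: <A|clear|clear>
[4] after Suck: <A|clear|clear>
[5] after Left: <A|clear|clear>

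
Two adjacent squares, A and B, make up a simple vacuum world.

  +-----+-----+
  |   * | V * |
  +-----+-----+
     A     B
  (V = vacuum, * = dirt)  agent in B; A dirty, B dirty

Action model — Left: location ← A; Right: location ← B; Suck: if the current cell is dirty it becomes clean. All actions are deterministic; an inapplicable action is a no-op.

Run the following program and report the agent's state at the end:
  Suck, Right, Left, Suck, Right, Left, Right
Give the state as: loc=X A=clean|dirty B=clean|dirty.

loc=B A=clean B=clean

1) do Suck; now loc=B A=dirty B=clean
2) do Right; now loc=B A=dirty B=clean
3) do Left; now loc=A A=dirty B=clean
4) do Suck; now loc=A A=clean B=clean
5) do Right; now loc=B A=clean B=clean
6) do Left; now loc=A A=clean B=clean
7) do Right; now loc=B A=clean B=clean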